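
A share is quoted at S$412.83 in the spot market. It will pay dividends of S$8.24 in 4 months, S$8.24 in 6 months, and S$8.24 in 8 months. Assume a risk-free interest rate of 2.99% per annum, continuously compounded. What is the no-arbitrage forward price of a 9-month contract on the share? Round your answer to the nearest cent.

S$397.29

PV(dividends) I = 8.24·e^(−0.0299·4/12) + 8.24·e^(−0.0299·6/12) + 8.24·e^(−0.0299·8/12)
I = 8.1583 + 8.1177 + 8.0774 = 24.3534
F = (S − I)·e^(rT) = (412.83 − 24.3534) · e^(0.0299·9/12)
= 388.4766 · e^0.022425 = 388.4766 × 1.022678 = S$397.29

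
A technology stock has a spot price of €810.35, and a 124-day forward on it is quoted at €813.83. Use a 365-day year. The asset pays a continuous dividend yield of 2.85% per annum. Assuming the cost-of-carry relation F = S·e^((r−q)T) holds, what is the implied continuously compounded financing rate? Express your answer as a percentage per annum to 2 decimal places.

From F = S·e^((r−q)T): (r − q) = ln(F/S)/T
ln(813.83/810.35) = ln(1.004294) = 0.004285
(r − q) = 0.004285 / (124/365) = 0.012613
r = ln(F/S)/T + q = 0.012613 + 0.0285 = 0.041113
r = 4.11%

4.11%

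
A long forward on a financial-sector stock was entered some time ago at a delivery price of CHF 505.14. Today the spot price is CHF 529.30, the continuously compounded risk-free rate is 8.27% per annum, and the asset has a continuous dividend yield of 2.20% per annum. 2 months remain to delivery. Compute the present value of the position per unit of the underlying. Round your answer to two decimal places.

CHF 29.14

Current fair forward for the remaining 2 months: F = S·e^((r − q)·T), (r − q) = 0.0827 − 0.0220 = 0.0607
F = 529.30 · e^(0.0607 × 2/12) = 529.30 × 1.010168 = 534.6819
Value of long forward = (F − K)·e^(−rT) = (534.6819 − 505.14) · e^(−0.0827·2/12)
= 29.5419 × 0.986311 = 29.14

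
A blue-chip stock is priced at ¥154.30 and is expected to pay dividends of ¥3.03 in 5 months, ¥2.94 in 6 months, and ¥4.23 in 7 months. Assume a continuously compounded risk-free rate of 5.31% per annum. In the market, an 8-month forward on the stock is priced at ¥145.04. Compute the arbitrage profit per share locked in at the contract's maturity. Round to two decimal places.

PV(dividends) I = 3.03·e^(−0.0531·5/12) + 2.94·e^(−0.0531·6/12) + 4.23·e^(−0.0531·7/12) = 9.9277
Fair forward F* = (S − I)·e^(rT) = (154.30 − 9.9277)·e^0.035400 = 144.3723 × 1.036034 = 149.5746
Market ¥145.04 < fair 149.5746: forward underpriced → reverse cash-and-carry (short the stock, invest proceeds at r, pay the dividends, go long the forward).
Profit at T = |F_mkt − F*| = |145.04 − 149.5746| = ¥4.53 per share

¥4.53 per share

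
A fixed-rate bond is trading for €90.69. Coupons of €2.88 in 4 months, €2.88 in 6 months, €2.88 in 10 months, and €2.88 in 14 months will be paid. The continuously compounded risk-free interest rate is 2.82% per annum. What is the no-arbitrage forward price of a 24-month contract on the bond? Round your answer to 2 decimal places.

PV(coupons) I = 2.88·e^(−0.0282·4/12) + 2.88·e^(−0.0282·6/12) + 2.88·e^(−0.0282·10/12) + 2.88·e^(−0.0282·14/12)
I = 2.8531 + 2.8397 + 2.8131 + 2.7868 = 11.2927
F = (S − I)·e^(rT) = (90.69 − 11.2927) · e^(0.0282·24/12)
= 79.3973 · e^0.056400 = 79.3973 × 1.058021 = €84.00

€84.00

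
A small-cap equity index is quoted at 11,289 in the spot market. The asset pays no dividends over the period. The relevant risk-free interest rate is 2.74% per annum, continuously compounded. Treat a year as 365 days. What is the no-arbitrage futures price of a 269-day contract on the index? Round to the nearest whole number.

F = S·e^(rT) = 11289 · e^(0.0274 × 269/365)
= 11289 · e^0.020193 = 11289 × 1.020398
F = 11,519

11,519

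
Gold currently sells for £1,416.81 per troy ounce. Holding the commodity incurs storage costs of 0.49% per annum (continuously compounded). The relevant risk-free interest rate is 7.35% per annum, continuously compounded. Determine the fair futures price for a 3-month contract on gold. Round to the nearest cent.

£1,444.85 per troy ounce

Net carry = r + u − y = 0.0735 + 0.0049 − 0.0000 = 0.0784
F = S·e^((r+u−y)T) = 1416.81 · e^(0.0784 × 3/12) = 1416.81 · e^0.01960000
= 1416.81 × 1.01979334 = £1,444.85 per troy ounce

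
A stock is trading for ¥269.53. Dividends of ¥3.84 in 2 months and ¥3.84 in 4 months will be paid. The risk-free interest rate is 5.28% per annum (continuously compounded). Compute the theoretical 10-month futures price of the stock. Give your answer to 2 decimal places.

¥273.73

PV(dividends) I = 3.84·e^(−0.0528·2/12) + 3.84·e^(−0.0528·4/12)
I = 3.8064 + 3.7730 = 7.5794
F = (S − I)·e^(rT) = (269.53 − 7.5794) · e^(0.0528·10/12)
= 261.9506 · e^0.044000 = 261.9506 × 1.044982 = ¥273.73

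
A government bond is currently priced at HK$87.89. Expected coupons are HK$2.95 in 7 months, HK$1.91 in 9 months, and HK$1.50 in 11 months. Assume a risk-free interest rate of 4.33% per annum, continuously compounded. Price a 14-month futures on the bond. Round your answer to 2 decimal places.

HK$85.96

PV(coupons) I = 2.95·e^(−0.0433·7/12) + 1.91·e^(−0.0433·9/12) + 1.50·e^(−0.0433·11/12)
I = 2.8764 + 1.8490 + 1.4416 = 6.1670
F = (S − I)·e^(rT) = (87.89 − 6.1670) · e^(0.0433·14/12)
= 81.7230 · e^0.050517 = 81.7230 × 1.051815 = HK$85.96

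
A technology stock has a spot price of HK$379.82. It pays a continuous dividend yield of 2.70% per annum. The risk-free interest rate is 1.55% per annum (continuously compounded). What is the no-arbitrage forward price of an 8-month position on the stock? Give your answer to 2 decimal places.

F = S·e^((r − q)T) = 379.82 · e^((0.0155 − 0.0270) × 8/12)
= 379.82 · e^-0.007667 = 379.82 × 0.992362
F = HK$376.92

HK$376.92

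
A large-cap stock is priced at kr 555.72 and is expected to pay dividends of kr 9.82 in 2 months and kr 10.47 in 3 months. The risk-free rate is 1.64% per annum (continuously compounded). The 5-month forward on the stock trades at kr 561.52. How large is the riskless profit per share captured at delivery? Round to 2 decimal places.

kr 22.35 per share

PV(dividends) I = 9.82·e^(−0.0164·2/12) + 10.47·e^(−0.0164·3/12) = 20.2204
Fair forward F* = (S − I)·e^(rT) = (555.72 − 20.2204)·e^0.006833 = 535.4996 × 1.006856 = 539.1710
Market kr 561.52 > fair 539.1710: forward overpriced → cash-and-carry (borrow at r, buy the stock and collect the dividends, short the forward).
Profit at T = |F_mkt − F*| = |561.52 − 539.1710| = kr 22.35 per share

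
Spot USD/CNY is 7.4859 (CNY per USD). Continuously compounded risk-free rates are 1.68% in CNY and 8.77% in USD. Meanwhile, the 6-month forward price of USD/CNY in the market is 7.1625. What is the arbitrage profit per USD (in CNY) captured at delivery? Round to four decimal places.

Fair forward: F* = S·e^(carry·T), with carry = (r_CNY − r_USD) = 0.0168 − 0.0877 = -0.0709
F* = 7.4859 · e^(-0.0709 × 6/12) = 7.4859 · e^-0.035450 = 7.4859 × 0.965171 = 7.2252
Market 7.1625 < fair 7.2252: forward underpriced → reverse cash-and-carry (short spot, go long the forward).
At maturity, profit = |F_mkt − F*| = |7.1625 − 7.2252| = 0.0627 per USD (in CNY)

0.0627 per USD (in CNY)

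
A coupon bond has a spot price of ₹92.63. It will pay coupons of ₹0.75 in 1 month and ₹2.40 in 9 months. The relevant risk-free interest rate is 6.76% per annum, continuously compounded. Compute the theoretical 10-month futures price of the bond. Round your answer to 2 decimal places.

₹94.80

PV(coupons) I = 0.75·e^(−0.0676·1/12) + 2.40·e^(−0.0676·9/12)
I = 0.7458 + 2.2814 = 3.0272
F = (S − I)·e^(rT) = (92.63 − 3.0272) · e^(0.0676·10/12)
= 89.6028 · e^0.056333 = 89.6028 × 1.057950 = ₹94.80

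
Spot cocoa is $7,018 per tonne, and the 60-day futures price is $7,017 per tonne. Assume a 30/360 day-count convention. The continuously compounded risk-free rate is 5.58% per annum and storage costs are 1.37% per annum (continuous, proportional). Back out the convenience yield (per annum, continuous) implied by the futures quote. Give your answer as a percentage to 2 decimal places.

F = S·e^((r+u−y)T) ⇒ (r+u−y) = ln(F/S)/T
ln(7017/7018) = -0.000143; /T ⇒ -0.000858
y = r + u − ln(F/S)/T = 0.0558 + 0.0137 + 0.000858 = 0.070358
y = 7.04%

7.04%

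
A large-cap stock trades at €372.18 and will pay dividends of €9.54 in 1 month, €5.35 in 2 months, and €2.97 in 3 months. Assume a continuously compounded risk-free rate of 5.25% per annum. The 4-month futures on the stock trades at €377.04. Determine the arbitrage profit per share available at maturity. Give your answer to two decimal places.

€16.34 per share

PV(dividends) I = 9.54·e^(−0.0525·1/12) + 5.35·e^(−0.0525·2/12) + 2.97·e^(−0.0525·3/12) = 17.7330
Fair futures F* = (S − I)·e^(rT) = (372.18 − 17.7330)·e^0.017500 = 354.4470 × 1.017654 = 360.7044
Market €377.04 > fair 360.7044: forward overpriced → cash-and-carry (borrow at r, buy the stock and collect the dividends, short the forward).
Profit at T = |F_mkt − F*| = |377.04 − 360.7044| = €16.34 per share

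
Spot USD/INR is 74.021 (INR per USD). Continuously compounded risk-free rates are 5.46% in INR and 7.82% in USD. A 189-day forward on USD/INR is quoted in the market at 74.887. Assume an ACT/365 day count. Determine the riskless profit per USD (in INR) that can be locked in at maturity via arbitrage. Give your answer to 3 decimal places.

1.765 per USD (in INR)

Fair forward: F* = S·e^(carry·T), with carry = (r_INR − r_USD) = 0.0546 − 0.0782 = -0.0236
F* = 74.021 · e^(-0.0236 × 189/365) = 74.021 · e^-0.012220 = 74.021 × 0.987854 = 73.1219
Market 74.887 > fair 73.1219: forward overpriced → cash-and-carry (buy spot, short the forward).
At maturity, profit = |F_mkt − F*| = |74.887 − 73.1219| = 1.765 per USD (in INR)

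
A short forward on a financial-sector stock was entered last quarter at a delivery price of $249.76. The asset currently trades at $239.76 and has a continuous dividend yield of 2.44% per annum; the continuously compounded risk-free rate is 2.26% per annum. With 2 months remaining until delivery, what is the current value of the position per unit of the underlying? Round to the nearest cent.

Current fair forward for the remaining 2 months: F = S·e^((r − q)·T), (r − q) = 0.0226 − 0.0244 = -0.0018
F = 239.76 · e^(-0.0018 × 2/12) = 239.76 × 0.999700 = 239.6881
Value of long forward = (F − K)·e^(−rT) = (239.6881 − 249.76) · e^(−0.0226·2/12)
= -10.0719 × 0.996240 = -10.03
Short position value = −(long value) = $10.03

$10.03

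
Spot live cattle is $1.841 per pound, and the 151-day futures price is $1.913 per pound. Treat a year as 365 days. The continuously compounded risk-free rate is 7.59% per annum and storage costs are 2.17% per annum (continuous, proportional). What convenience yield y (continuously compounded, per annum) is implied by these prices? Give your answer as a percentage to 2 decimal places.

0.49%

F = S·e^((r+u−y)T) ⇒ (r+u−y) = ln(F/S)/T
ln(1.913/1.841) = 0.038364; /T ⇒ 0.092734
y = r + u − ln(F/S)/T = 0.0759 + 0.0217 − 0.092734 = 0.004866
y = 0.49%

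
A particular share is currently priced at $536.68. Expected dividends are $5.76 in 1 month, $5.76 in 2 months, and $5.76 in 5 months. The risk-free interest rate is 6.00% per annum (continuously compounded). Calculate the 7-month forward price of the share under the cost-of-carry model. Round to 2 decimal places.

$538.14

PV(dividends) I = 5.76·e^(−0.0600·1/12) + 5.76·e^(−0.0600·2/12) + 5.76·e^(−0.0600·5/12)
I = 5.7313 + 5.7027 + 5.6178 = 17.0518
F = (S − I)·e^(rT) = (536.68 − 17.0518) · e^(0.0600·7/12)
= 519.6282 · e^0.035000 = 519.6282 × 1.035620 = $538.14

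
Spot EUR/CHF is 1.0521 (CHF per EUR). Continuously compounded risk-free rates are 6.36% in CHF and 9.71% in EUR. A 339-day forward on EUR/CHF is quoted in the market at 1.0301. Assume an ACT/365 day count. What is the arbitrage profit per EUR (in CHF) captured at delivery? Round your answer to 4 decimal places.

Fair forward: F* = S·e^(carry·T), with carry = (r_CHF − r_EUR) = 0.0636 − 0.0971 = -0.0335
F* = 1.0521 · e^(-0.0335 × 339/365) = 1.0521 · e^-0.031114 = 1.0521 × 0.969365 = 1.0199
Market 1.0301 > fair 1.0199: forward overpriced → cash-and-carry (buy spot, short the forward).
At maturity, profit = |F_mkt − F*| = |1.0301 − 1.0199| = 0.0102 per EUR (in CHF)

0.0102 per EUR (in CHF)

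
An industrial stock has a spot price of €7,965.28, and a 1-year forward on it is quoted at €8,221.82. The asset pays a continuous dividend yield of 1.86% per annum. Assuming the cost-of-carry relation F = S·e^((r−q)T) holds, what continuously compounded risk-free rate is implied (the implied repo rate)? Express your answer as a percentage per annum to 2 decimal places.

5.03%

From F = S·e^((r−q)T): (r − q) = ln(F/S)/T
ln(8221.82/7965.28) = ln(1.032207) = 0.031699
(r − q) = 0.031699 / (1) = 0.031699
r = ln(F/S)/T + q = 0.031699 + 0.0186 = 0.050299
r = 5.03%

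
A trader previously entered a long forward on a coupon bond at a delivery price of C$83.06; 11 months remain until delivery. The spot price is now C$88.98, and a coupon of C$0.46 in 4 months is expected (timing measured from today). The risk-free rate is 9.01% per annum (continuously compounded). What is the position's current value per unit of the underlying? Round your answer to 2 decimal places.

C$12.06

PV(remaining coupons) I = 0.46·e^(−0.0901·4/12) = 0.4464
Current forward F = (S − I)·e^(rT) = (88.98 − 0.4464)·e^(0.0901·11/12) = 88.5336 × 1.086098 = 96.1562
Value (long) = (F − K)·e^(−rT) = (96.1562 − 83.06) × 0.920727 = 12.0580
Value = C$12.06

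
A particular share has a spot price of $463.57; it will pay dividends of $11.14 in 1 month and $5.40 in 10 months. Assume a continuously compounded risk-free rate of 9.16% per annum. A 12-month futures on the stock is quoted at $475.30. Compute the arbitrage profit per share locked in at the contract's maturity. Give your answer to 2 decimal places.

PV(dividends) I = 11.14·e^(−0.0916·1/12) + 5.40·e^(−0.0916·10/12) = 16.0584
Fair futures F* = (S − I)·e^(rT) = (463.57 − 16.0584)·e^0.091600 = 447.5116 × 1.095926 = 490.4396
Market $475.30 < fair 490.4396: forward underpriced → reverse cash-and-carry (short the stock, invest proceeds at r, pay the dividends, go long the forward).
Profit at T = |F_mkt − F*| = |475.30 − 490.4396| = $15.14 per share

$15.14 per share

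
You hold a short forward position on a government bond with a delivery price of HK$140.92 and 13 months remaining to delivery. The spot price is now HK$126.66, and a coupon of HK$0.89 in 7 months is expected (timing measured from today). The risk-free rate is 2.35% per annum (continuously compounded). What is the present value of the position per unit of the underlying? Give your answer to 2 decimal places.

PV(remaining coupons) I = 0.89·e^(−0.0235·7/12) = 0.8779
Current forward F = (S − I)·e^(rT) = (126.66 − 0.8779)·e^(0.0235·13/12) = 125.7821 × 1.025785 = 129.0254
Value (long) = (F − K)·e^(−rT) = (129.0254 − 140.92) × 0.974863 = -11.5956
Short position value = −(long value) = HK$11.60

HK$11.60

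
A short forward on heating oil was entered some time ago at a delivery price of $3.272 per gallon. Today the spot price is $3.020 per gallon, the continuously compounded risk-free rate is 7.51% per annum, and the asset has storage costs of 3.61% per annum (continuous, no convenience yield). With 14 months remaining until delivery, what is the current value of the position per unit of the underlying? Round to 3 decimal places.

-$0.152 per gallon

Current fair forward for the remaining 14 months: F = S·e^((r + u)·T), (r + u) = 0.0751 + 0.0361 = 0.1112
F = 3.020 · e^(0.1112 × 14/12) = 3.020 × 1.138525 = 3.4383
Value of long forward = (F − K)·e^(−rT) = (3.4383 − 3.272) · e^(−0.0751·14/12)
= 0.1663 × 0.916112 = 0.152
Short position value = −(long value) = -$0.152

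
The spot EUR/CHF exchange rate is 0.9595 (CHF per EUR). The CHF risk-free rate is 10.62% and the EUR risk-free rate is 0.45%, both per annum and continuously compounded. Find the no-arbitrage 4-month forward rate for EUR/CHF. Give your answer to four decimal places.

0.9926

F = S·e^((r_CHF − r_EUR)T) = 0.9595 · e^((0.1062 − 0.0045) × 4/12)
= 0.9595 · e^0.033900 = 0.9595 × 1.034481
F = 0.9926 CHF per EUR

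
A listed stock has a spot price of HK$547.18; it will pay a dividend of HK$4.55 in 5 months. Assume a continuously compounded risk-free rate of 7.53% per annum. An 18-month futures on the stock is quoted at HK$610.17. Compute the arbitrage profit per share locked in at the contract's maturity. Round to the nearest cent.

HK$2.50 per share

PV(dividends) I = 4.55·e^(−0.0753·5/12) = 4.4095
Fair futures F* = (S − I)·e^(rT) = (547.18 − 4.4095)·e^0.112950 = 542.7705 × 1.119576 = 607.6728
Market HK$610.17 > fair 607.6728: forward overpriced → cash-and-carry (borrow at r, buy the stock and collect the dividends, short the forward).
Profit at T = |F_mkt − F*| = |610.17 − 607.6728| = HK$2.50 per share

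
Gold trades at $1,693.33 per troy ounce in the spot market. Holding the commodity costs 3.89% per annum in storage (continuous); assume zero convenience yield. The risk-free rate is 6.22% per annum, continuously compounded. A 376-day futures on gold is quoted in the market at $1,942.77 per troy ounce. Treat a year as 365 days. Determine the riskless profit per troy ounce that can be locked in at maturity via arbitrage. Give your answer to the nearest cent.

Fair futures: F* = S·e^(carry·T), with carry = (r + u) = 0.0622 + 0.0389 = 0.1011
F* = 1693.33 · e^(0.1011 × 376/365) = 1693.33 · e^0.10414685 = 1693.33 × 1.10976341 = $1879.1957
Market $1942.77 > fair $1879.1957: forward overpriced → cash-and-carry (buy spot, short the forward).
At maturity, profit = |F_mkt − F*| = |1942.77 − 1879.1957| = $63.57 per troy ounce

$63.57 per troy ounce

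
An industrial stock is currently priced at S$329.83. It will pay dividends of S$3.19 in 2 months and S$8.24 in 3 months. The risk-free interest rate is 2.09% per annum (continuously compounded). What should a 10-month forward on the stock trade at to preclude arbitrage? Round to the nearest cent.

PV(dividends) I = 3.19·e^(−0.0209·2/12) + 8.24·e^(−0.0209·3/12)
I = 3.1789 + 8.1971 = 11.3760
F = (S − I)·e^(rT) = (329.83 − 11.3760) · e^(0.0209·10/12)
= 318.4540 · e^0.017417 = 318.4540 × 1.017570 = S$324.05

S$324.05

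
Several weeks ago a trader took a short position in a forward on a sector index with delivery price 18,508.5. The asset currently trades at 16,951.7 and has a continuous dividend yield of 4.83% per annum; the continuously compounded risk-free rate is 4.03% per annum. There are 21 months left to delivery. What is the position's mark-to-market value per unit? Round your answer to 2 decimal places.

1670.41

Current fair forward for the remaining 21 months: F = S·e^((r − q)·T), (r − q) = 0.0403 − 0.0483 = -0.0080
F = 16951.7 · e^(-0.0080 × 21/12) = 16951.7 × 0.98609754 = 16716.0297
Value of long forward = (F − K)·e^(−rT) = (16716.0297 − 18508.5) · e^(−0.0403·21/12)
= -1792.4703 × 0.93190444 = -1670.41
Short position value = −(long value) = 1670.41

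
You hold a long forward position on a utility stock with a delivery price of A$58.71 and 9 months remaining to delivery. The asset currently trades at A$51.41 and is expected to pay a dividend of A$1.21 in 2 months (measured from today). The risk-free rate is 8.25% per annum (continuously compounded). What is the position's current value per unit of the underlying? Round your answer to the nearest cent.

PV(remaining dividends) I = 1.21·e^(−0.0825·2/12) = 1.1935
Current forward F = (S − I)·e^(rT) = (51.41 − 1.1935)·e^(0.0825·9/12) = 50.2165 × 1.063829 = 53.4218
Value (long) = (F − K)·e^(−rT) = (53.4218 − 58.71) × 0.940000 = -4.9709
Value = -A$4.97

-A$4.97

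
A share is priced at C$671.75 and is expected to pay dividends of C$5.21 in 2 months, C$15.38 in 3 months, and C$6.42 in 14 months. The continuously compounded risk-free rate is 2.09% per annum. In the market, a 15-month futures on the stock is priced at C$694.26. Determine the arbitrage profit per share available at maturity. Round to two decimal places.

PV(dividends) I = 5.21·e^(−0.0209·2/12) + 15.38·e^(−0.0209·3/12) + 6.42·e^(−0.0209·14/12) = 26.7571
Fair futures F* = (S − I)·e^(rT) = (671.75 − 26.7571)·e^0.026125 = 644.9929 × 1.026469 = 662.0652
Market C$694.26 > fair 662.0652: forward overpriced → cash-and-carry (borrow at r, buy the stock and collect the dividends, short the forward).
Profit at T = |F_mkt − F*| = |694.26 − 662.0652| = C$32.19 per share

C$32.19 per share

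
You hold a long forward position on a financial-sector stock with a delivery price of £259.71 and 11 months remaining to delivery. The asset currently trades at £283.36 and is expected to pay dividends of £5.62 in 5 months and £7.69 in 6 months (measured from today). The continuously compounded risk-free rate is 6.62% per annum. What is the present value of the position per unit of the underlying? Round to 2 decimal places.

PV(remaining dividends) I = 5.62·e^(−0.0662·5/12) + 7.69·e^(−0.0662·6/12) = 12.9067
Current forward F = (S − I)·e^(rT) = (283.36 − 12.9067)·e^(0.0662·11/12) = 270.4533 × 1.062562 = 287.3734
Value (long) = (F − K)·e^(−rT) = (287.3734 − 259.71) × 0.941121 = 26.0346
Value = £26.03

£26.03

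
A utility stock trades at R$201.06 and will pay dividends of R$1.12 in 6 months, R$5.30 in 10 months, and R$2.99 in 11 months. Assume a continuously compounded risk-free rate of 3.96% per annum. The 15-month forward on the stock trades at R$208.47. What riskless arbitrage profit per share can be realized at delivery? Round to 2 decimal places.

R$6.78 per share

PV(dividends) I = 1.12·e^(−0.0396·6/12) + 5.30·e^(−0.0396·10/12) + 2.99·e^(−0.0396·11/12) = 9.1094
Fair forward F* = (S − I)·e^(rT) = (201.06 − 9.1094)·e^0.049500 = 191.9506 × 1.050746 = 201.6913
Market R$208.47 > fair 201.6913: forward overpriced → cash-and-carry (borrow at r, buy the stock and collect the dividends, short the forward).
Profit at T = |F_mkt − F*| = |208.47 − 201.6913| = R$6.78 per share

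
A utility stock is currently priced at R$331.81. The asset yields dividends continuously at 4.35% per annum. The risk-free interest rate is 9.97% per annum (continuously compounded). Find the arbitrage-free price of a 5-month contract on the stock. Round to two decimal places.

R$339.67

F = S·e^((r − q)T) = 331.81 · e^((0.0997 − 0.0435) × 5/12)
= 331.81 · e^0.023417 = 331.81 × 1.023693
F = R$339.67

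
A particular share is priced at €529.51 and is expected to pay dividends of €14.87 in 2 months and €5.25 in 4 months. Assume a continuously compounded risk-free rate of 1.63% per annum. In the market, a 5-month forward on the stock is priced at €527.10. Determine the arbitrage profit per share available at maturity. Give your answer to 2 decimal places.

PV(dividends) I = 14.87·e^(−0.0163·2/12) + 5.25·e^(−0.0163·4/12) = 20.0512
Fair forward F* = (S − I)·e^(rT) = (529.51 − 20.0512)·e^0.006792 = 509.4588 × 1.006815 = 512.9308
Market €527.10 > fair 512.9308: forward overpriced → cash-and-carry (borrow at r, buy the stock and collect the dividends, short the forward).
Profit at T = |F_mkt − F*| = |527.10 − 512.9308| = €14.17 per share

€14.17 per share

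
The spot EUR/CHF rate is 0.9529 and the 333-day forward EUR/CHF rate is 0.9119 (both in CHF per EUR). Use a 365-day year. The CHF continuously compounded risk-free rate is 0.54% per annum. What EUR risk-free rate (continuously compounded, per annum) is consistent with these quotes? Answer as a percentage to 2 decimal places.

5.36%

F = S·e^((r_CHF − r_EUR)T) ⇒ r_EUR = r_CHF − ln(F/S)/T
ln(0.9119/0.9529) = -0.043980; /(333/365) = -0.048206
r_EUR = 0.0054 + 0.048206 = 0.053606
r_EUR = 5.36%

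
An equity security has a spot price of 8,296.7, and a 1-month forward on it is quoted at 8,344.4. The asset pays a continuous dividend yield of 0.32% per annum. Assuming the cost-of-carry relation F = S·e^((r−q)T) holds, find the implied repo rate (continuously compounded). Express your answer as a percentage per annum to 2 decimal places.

From F = S·e^((r−q)T): (r − q) = ln(F/S)/T
ln(8344.4/8296.7) = ln(1.005749) = 0.005733
(r − q) = 0.005733 / (1/12) = 0.068796
r = ln(F/S)/T + q = 0.068796 + 0.0032 = 0.071996
r = 7.20%

7.20%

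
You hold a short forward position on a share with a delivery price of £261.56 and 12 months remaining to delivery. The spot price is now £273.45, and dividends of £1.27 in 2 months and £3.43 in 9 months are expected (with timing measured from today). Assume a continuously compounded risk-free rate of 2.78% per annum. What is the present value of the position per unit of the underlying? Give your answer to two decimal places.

PV(remaining dividends) I = 1.27·e^(−0.0278·2/12) + 3.43·e^(−0.0278·9/12) = 4.6234
Current forward F = (S − I)·e^(rT) = (273.45 − 4.6234)·e^(0.0278·12/12) = 268.8266 × 1.028190 = 276.4048
Value (long) = (F − K)·e^(−rT) = (276.4048 − 261.56) × 0.972583 = 14.4378
Short position value = −(long value) = -£14.44

-£14.44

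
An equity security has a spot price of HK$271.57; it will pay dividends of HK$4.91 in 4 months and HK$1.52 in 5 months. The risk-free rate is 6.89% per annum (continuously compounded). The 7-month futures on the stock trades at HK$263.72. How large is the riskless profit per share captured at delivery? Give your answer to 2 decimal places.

HK$12.45 per share

PV(dividends) I = 4.91·e^(−0.0689·4/12) + 1.52·e^(−0.0689·5/12) = 6.2755
Fair futures F* = (S − I)·e^(rT) = (271.57 − 6.2755)·e^0.040192 = 265.2945 × 1.041011 = 276.1745
Market HK$263.72 < fair 276.1745: forward underpriced → reverse cash-and-carry (short the stock, invest proceeds at r, pay the dividends, go long the forward).
Profit at T = |F_mkt − F*| = |263.72 − 276.1745| = HK$12.45 per share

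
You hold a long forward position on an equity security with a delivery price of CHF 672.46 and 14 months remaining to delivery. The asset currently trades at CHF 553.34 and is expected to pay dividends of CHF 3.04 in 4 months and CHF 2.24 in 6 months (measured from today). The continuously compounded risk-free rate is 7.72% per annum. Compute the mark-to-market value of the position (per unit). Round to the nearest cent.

PV(remaining dividends) I = 3.04·e^(−0.0772·4/12) + 2.24·e^(−0.0772·6/12) = 5.1180
Current forward F = (S − I)·e^(rT) = (553.34 − 5.1180)·e^(0.0772·14/12) = 548.2220 × 1.094247 = 599.8903
Value (long) = (F − K)·e^(−rT) = (599.8903 − 672.46) × 0.913870 = -66.3193
Value = -CHF 66.32

-CHF 66.32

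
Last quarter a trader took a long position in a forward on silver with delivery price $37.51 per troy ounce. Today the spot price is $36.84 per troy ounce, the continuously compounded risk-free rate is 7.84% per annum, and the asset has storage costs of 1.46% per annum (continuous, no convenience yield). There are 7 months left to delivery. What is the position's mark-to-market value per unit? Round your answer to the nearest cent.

$1.32 per troy ounce

Current fair forward for the remaining 7 months: F = S·e^((r + u)·T), (r + u) = 0.0784 + 0.0146 = 0.0930
F = 36.84 · e^(0.0930 × 7/12) = 36.84 × 1.055749 = 38.8938
Value of long forward = (F − K)·e^(−rT) = (38.8938 − 37.51) · e^(−0.0784·7/12)
= 1.3838 × 0.955297 = 1.32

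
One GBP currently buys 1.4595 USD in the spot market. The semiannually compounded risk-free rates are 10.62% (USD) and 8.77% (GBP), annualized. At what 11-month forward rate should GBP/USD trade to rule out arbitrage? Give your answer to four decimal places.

By covered interest parity, F = S · (1+r_USD/2)^(2T) / (1+r_GBP/2)^(2T)
= 1.4595 × 1.099498 / 1.081857 = 1.4595 × 1.016306
F = 1.4833 USD per GBP

1.4833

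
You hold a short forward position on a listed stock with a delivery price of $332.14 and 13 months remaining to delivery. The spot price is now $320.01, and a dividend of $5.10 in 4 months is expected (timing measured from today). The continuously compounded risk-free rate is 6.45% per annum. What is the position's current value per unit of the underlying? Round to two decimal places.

PV(remaining dividends) I = 5.10·e^(−0.0645·4/12) = 4.9915
Current forward F = (S − I)·e^(rT) = (320.01 − 4.9915)·e^(0.0645·13/12) = 315.0185 × 1.072374 = 337.8176
Value (long) = (F − K)·e^(−rT) = (337.8176 − 332.14) × 0.932510 = 5.2944
Short position value = −(long value) = -$5.29

-$5.29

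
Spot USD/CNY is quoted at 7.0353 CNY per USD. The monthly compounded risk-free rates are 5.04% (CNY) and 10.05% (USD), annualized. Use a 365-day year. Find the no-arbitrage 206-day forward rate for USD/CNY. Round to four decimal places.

6.8404

By covered interest parity, F = S · (1+r_CNY/12)^(12T) / (1+r_USD/12)^(12T)
= 7.0353 × 1.028792 / 1.058110 = 7.0353 × 0.972292
F = 6.8404 CNY per USD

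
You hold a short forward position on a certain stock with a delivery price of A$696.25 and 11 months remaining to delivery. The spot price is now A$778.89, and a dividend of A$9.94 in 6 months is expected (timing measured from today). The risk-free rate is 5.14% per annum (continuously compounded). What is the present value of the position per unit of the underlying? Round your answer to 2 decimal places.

PV(remaining dividends) I = 9.94·e^(−0.0514·6/12) = 9.6878
Current forward F = (S − I)·e^(rT) = (778.89 − 9.6878)·e^(0.0514·11/12) = 769.2022 × 1.048244 = 806.3116
Value (long) = (F − K)·e^(−rT) = (806.3116 − 696.25) × 0.953976 = 104.9961
Short position value = −(long value) = -A$105.00

-A$105.00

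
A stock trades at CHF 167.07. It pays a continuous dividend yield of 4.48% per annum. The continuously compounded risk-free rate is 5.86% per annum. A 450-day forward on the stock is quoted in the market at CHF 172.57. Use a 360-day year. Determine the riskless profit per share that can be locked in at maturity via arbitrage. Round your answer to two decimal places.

Fair forward: F* = S·e^(carry·T), with carry = (r − q) = 0.0586 − 0.0448 = 0.0138
F* = 167.07 · e^(0.0138 × 450/360) = 167.07 · e^0.017250 = 167.07 × 1.017400 = CHF 169.9770
Market CHF 172.57 > fair CHF 169.9770: forward overpriced → cash-and-carry (buy spot, short the forward).
At maturity, profit = |F_mkt − F*| = |172.57 − 169.9770| = CHF 2.59 per share

CHF 2.59 per share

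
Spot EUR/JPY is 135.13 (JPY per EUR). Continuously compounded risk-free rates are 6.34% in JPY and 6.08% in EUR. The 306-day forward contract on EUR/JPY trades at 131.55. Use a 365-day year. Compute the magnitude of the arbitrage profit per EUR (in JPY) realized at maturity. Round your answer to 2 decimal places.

Fair forward: F* = S·e^(carry·T), with carry = (r_JPY − r_EUR) = 0.0634 − 0.0608 = 0.0026
F* = 135.13 · e^(0.0026 × 306/365) = 135.13 · e^0.002180 = 135.13 × 1.002182 = 135.4249
Market 131.55 < fair 135.4249: forward underpriced → reverse cash-and-carry (short spot, go long the forward).
At maturity, profit = |F_mkt − F*| = |131.55 − 135.4249| = 3.87 per EUR (in JPY)

3.87 per EUR (in JPY)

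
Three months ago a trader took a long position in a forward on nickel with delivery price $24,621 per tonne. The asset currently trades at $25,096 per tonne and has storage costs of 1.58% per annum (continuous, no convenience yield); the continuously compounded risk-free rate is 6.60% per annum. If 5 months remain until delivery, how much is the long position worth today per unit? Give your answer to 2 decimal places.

Current fair forward for the remaining 5 months: F = S·e^((r + u)·T), (r + u) = 0.0660 + 0.0158 = 0.0818
F = 25096 · e^(0.0818 × 5/12) = 25096 × 1.03467083 = 25966.0991
Value of long forward = (F − K)·e^(−rT) = (25966.0991 − 24621) · e^(−0.0660·5/12)
= 1345.0991 × 0.97287468 = 1308.61

$1308.61 per tonne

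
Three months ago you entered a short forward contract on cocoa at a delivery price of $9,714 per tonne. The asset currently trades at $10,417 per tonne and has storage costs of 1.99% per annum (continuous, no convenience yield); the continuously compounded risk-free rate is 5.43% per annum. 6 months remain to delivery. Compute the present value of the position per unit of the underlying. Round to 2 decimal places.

Current fair forward for the remaining 6 months: F = S·e^((r + u)·T), (r + u) = 0.0543 + 0.0199 = 0.0742
F = 10417 · e^(0.0742 × 6/12) = 10417 × 1.03779680 = 10810.7293
Value of long forward = (F − K)·e^(−rT) = (10810.7293 − 9714) · e^(−0.0543·6/12)
= 1096.7293 × 0.97321525 = 1067.35
Short position value = −(long value) = -$1067.35

-$1067.35 per tonne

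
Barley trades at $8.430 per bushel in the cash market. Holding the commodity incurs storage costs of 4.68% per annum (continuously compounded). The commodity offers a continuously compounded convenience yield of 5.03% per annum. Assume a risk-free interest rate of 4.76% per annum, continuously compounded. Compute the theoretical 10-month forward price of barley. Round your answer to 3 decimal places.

$8.746 per bushel

Net carry = r + u − y = 0.0476 + 0.0468 − 0.0503 = 0.0441
F = S·e^((r+u−y)T) = 8.430 · e^(0.0441 × 10/12) = 8.430 · e^0.036750
= 8.430 × 1.037434 = $8.746 per bushel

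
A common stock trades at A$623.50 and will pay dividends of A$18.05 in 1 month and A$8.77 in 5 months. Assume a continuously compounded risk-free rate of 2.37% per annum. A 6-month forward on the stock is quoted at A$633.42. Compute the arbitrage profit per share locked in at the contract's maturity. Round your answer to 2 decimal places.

A$29.50 per share

PV(dividends) I = 18.05·e^(−0.0237·1/12) + 8.77·e^(−0.0237·5/12) = 26.6982
Fair forward F* = (S − I)·e^(rT) = (623.50 − 26.6982)·e^0.011850 = 596.8018 × 1.011920 = 603.9157
Market A$633.42 > fair 603.9157: forward overpriced → cash-and-carry (borrow at r, buy the stock and collect the dividends, short the forward).
Profit at T = |F_mkt − F*| = |633.42 − 603.9157| = A$29.50 per share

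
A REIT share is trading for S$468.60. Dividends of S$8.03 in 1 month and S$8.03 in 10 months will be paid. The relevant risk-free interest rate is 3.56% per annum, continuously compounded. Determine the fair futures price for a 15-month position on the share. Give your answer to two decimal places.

S$473.40

PV(dividends) I = 8.03·e^(−0.0356·1/12) + 8.03·e^(−0.0356·10/12)
I = 8.0062 + 7.7953 = 15.8015
F = (S − I)·e^(rT) = (468.60 − 15.8015) · e^(0.0356·15/12)
= 452.7985 · e^0.044500 = 452.7985 × 1.045505 = S$473.40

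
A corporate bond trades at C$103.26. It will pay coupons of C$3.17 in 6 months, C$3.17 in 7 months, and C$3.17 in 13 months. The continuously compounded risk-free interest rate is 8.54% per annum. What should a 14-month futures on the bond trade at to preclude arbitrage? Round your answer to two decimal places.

C$104.20

PV(coupons) I = 3.17·e^(−0.0854·6/12) + 3.17·e^(−0.0854·7/12) + 3.17·e^(−0.0854·13/12)
I = 3.0375 + 3.0160 + 2.8899 = 8.9434
F = (S − I)·e^(rT) = (103.26 − 8.9434) · e^(0.0854·14/12)
= 94.3166 · e^0.099633 = 94.3166 × 1.104765 = C$104.20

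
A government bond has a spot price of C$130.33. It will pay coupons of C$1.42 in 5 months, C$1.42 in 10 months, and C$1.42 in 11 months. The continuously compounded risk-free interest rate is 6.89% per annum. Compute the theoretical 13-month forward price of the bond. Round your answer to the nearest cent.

C$136.06

PV(coupons) I = 1.42·e^(−0.0689·5/12) + 1.42·e^(−0.0689·10/12) + 1.42·e^(−0.0689·11/12)
I = 1.3798 + 1.3408 + 1.3331 = 4.0537
F = (S − I)·e^(rT) = (130.33 − 4.0537) · e^(0.0689·13/12)
= 126.2763 · e^0.074642 = 126.2763 × 1.077498 = C$136.06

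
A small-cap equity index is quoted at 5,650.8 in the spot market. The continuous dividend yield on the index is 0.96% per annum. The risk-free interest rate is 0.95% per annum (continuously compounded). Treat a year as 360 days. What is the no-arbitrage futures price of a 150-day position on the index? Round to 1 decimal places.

5,650.6

F = S·e^((r − q)T) = 5650.8 · e^((0.0095 − 0.0096) × 150/360)
= 5650.8 · e^-0.000042 = 5650.8 × 0.999958
F = 5,650.6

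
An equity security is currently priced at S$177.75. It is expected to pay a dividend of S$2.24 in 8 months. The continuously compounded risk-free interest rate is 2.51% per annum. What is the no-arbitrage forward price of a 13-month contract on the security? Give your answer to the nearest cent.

S$180.39

PV(dividends) I = 2.24·e^(−0.0251·8/12)
I = 2.2028
F = (S − I)·e^(rT) = (177.75 − 2.2028) · e^(0.0251·13/12)
= 175.5472 · e^0.027192 = 175.5472 × 1.027565 = S$180.39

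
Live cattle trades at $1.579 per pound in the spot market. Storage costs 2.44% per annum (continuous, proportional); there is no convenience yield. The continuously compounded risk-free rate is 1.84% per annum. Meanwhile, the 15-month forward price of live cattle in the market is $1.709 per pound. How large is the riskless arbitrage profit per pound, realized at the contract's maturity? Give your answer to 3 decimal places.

$0.043 per pound

Fair forward: F* = S·e^(carry·T), with carry = (r + u) = 0.0184 + 0.0244 = 0.0428
F* = 1.579 · e^(0.0428 × 15/12) = 1.579 · e^0.053500 = 1.579 × 1.054957 = $1.6658
Market $1.709 > fair $1.6658: forward overpriced → cash-and-carry (buy spot, short the forward).
At maturity, profit = |F_mkt − F*| = |1.709 − 1.6658| = $0.043 per pound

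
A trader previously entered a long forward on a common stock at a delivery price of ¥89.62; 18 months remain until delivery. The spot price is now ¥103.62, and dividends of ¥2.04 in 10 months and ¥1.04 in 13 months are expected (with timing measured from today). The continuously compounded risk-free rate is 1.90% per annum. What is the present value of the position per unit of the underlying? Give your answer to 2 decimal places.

¥13.49

PV(remaining dividends) I = 2.04·e^(−0.0190·10/12) + 1.04·e^(−0.0190·13/12) = 3.0268
Current forward F = (S − I)·e^(rT) = (103.62 − 3.0268)·e^(0.0190·18/12) = 100.5932 × 1.028910 = 103.5013
Value (long) = (F − K)·e^(−rT) = (103.5013 − 89.62) × 0.971902 = 13.4913
Value = ¥13.49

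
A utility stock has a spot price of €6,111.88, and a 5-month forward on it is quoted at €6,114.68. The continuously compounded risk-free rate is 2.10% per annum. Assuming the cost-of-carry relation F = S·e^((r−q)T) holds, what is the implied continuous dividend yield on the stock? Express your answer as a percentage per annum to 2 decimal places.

1.99%

From F = S·e^((r−q)T): (r − q) = ln(F/S)/T
ln(6114.68/6111.88) = ln(1.000458) = 0.000458
(r − q) = 0.000458 / (5/12) = 0.001099
q = r − ln(F/S)/T = 0.0210 − 0.001099 = 0.019901
q = 1.99%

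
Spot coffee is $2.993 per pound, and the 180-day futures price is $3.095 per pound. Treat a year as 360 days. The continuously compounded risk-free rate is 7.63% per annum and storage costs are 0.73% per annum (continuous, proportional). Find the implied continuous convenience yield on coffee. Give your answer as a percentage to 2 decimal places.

F = S·e^((r+u−y)T) ⇒ (r+u−y) = ln(F/S)/T
ln(3.095/2.993) = 0.033512; /T ⇒ 0.067024
y = r + u − ln(F/S)/T = 0.0763 + 0.0073 − 0.067024 = 0.016576
y = 1.66%

1.66%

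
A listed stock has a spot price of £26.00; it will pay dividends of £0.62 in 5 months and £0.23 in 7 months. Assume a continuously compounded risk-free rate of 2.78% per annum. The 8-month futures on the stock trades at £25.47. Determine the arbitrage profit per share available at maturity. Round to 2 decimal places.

PV(dividends) I = 0.62·e^(−0.0278·5/12) + 0.23·e^(−0.0278·7/12) = 0.8392
Fair futures F* = (S − I)·e^(rT) = (26.00 − 0.8392)·e^0.018533 = 25.1608 × 1.018706 = 25.6315
Market £25.47 < fair 25.6315: forward underpriced → reverse cash-and-carry (short the stock, invest proceeds at r, pay the dividends, go long the forward).
Profit at T = |F_mkt − F*| = |25.47 − 25.6315| = £0.16 per share

£0.16 per share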